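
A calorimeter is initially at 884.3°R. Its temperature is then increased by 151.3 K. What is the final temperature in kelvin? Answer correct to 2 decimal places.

Initial temperature in Celsius: (884.3 - 491.67) × 5/9 = 218.1278°C.
The 151.3 K change is an interval; Kelvin and Celsius degrees are the same size, so ΔC = +151.3°C.
Final Celsius temperature: 218.1278 + 151.3000 = 369.4278°C.
In kelvin: 369.4278 + 273.15 = 642.58 K.

642.58 K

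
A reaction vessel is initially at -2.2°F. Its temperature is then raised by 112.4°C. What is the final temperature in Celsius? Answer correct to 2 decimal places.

Initial temperature in Celsius: (-2.2 - 32) × 5/9 = -19.0000°C.
Final Celsius temperature: -19.0000 + 112.4000 = 93.4000°C.

93.40°C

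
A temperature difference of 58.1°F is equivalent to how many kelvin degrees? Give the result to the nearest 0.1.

For a temperature interval the offset drops out; only the factor 5/9 applies.
58.1 × 5/9 = 32.3.

32.3 K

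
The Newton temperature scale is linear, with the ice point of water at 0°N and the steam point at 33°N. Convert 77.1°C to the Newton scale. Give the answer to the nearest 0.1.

Linearly onto the Newton scale: 0 + (77.1000 / 100) × (33 - 0) = 25.4°N.

25.4°N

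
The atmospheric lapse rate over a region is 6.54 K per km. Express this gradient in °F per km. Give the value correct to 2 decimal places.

Since only a temperature interval is involved, the additive offset between the scales drops out.
A change of 1 K is a change of 1.8°F, so 6.54 × 1.8 = 11.77.

11.77 °F/km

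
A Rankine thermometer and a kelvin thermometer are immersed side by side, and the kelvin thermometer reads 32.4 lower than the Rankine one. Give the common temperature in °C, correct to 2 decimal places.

-232.65°C

Let x be the Rankine reading; then the kelvin reading is 5/9·x.
(5/9·x) - x = -32.4  ⇒  (-4/9)·x = -32.4  ⇒  x = 72.9000°R.
In Celsius: (72.9 - 491.67) × 5/9 = -232.65°C.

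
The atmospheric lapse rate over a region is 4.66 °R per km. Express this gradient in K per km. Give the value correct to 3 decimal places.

2.589 K/km

The quantity depends on a temperature interval, so only the ratio of degree sizes applies; the offset between the scales is irrelevant.
A change of 1°R is a change of 5/9 K, so 4.66 × 5/9 = 2.589.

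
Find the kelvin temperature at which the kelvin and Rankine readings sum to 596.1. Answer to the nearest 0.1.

Let K be the kelvin reading. The Rankine reading is R = 1.8·K.
Require K + R = 596.1: (2.8)·K = 596.1.
K = (596.1) / (2.8) = 212.9.

212.9 K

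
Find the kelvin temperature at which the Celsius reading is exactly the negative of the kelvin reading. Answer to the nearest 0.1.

136.6 K

Let K be the kelvin reading. The Celsius reading is C = 1·K - 273.15.
Require C = -1·K: 1·K - 273.15 = -1·K.
(2)·K = 273.15  ⇒  K = 136.6.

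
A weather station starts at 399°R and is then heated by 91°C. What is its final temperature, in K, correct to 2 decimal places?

312.67 K

Initial temperature in Celsius: (399 - 491.67) × 5/9 = -51.4833°C.
Final Celsius temperature: -51.4833 + 91.0000 = 39.5167°C.
In kelvin: 39.5167 + 273.15 = 312.67 K.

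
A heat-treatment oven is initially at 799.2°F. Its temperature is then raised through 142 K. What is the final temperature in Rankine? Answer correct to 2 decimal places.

Initial temperature in Celsius: (799.2 - 32) × 5/9 = 426.2222°C.
The 142 K change is an interval; Kelvin and Celsius degrees are the same size, so ΔC = +142°C.
Final Celsius temperature: 426.2222 + 142.0000 = 568.2222°C.
In Rankine: 568.2222 × 1.8 + 491.67 = 1514.47°R.

1514.47°R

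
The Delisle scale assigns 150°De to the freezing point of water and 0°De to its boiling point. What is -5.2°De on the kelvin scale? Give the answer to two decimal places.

Linear interpolation between the fixed points: C = (-5.2 - 150) × 100 / (0 - 150) = 103.4667°C.
Then 103.4667 + 273.15 = 376.62 K.

376.62 K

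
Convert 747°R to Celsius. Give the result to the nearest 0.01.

141.85°C

In Celsius: (747 - 491.67) × 5/9 = 141.8500°C.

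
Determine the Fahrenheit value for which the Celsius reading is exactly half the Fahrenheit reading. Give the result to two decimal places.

Let F be the Fahrenheit reading. The Celsius reading is C = 5/9·F - 17.7778.
Require C = 0.5·F: 5/9·F - 17.7778 = 0.5·F.
(1/18)·F = 17.7778  ⇒  F = 320.00.

320.00°F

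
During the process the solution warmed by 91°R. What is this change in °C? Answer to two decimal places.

For a temperature interval the offset drops out; only the factor 5/9 applies.
91 × 5/9 = 50.56.

50.56°C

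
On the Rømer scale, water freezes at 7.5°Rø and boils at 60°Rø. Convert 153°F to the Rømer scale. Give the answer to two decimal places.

First in Celsius: (153 - 32) × 5/9 = 67.2222°C.
Linearly onto the Rømer scale: 7.5 + (67.2222 / 100) × (60 - 7.5) = 42.79°Rø.

42.79°Rø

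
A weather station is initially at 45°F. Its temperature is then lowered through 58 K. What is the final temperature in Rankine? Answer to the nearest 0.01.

Initial temperature in Celsius: (45 - 32) × 5/9 = 7.2222°C.
The 58 K change is an interval; Kelvin and Celsius degrees are the same size, so ΔC = -58°C.
Final Celsius temperature: 7.2222 - 58.0000 = -50.7778°C.
In Rankine: -50.7778 × 1.8 + 491.67 = 400.27°R.

400.27°R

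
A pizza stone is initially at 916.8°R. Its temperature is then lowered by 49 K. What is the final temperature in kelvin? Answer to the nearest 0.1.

460.3 K

Initial temperature in Celsius: (916.8 - 491.67) × 5/9 = 236.1833°C.
The 49 K change is an interval; Kelvin and Celsius degrees are the same size, so ΔC = -49°C.
Final Celsius temperature: 236.1833 - 49.0000 = 187.1833°C.
In kelvin: 187.1833 + 273.15 = 460.3 K.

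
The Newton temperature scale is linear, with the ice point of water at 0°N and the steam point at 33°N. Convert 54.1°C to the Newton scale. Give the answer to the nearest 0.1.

Linearly onto the Newton scale: 0 + (54.1000 / 100) × (33 - 0) = 17.9°N.

17.9°N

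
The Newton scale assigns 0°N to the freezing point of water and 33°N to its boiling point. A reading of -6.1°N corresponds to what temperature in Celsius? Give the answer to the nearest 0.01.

-18.48°C

Linear interpolation between the fixed points: C = (-6.1 - 0) × 100 / (33 - 0) = -18.4848°C.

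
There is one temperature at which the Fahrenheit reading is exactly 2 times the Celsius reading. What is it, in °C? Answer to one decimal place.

Let C be the Celsius reading. The Fahrenheit reading is F = 1.8·C + 32.
Require F = 2·C: 1.8·C + 32 = 2·C.
(-0.2)·C = -32  ⇒  C = 160.0.

160.0°C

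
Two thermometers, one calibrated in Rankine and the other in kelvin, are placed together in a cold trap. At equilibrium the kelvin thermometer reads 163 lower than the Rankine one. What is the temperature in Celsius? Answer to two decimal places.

-69.40°C

Let x be the Rankine reading; then the kelvin reading is 5/9·x.
(5/9·x) - x = -163  ⇒  (-4/9)·x = -163  ⇒  x = 366.7500°R.
In Celsius: (366.75 - 491.67) × 5/9 = -69.40°C.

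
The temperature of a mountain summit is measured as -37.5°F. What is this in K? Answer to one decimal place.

234.5 K

In Celsius: (-37.5 - 32) × 5/9 = -38.6111°C.
In kelvin: -38.6111 + 273.15 = 234.5 K.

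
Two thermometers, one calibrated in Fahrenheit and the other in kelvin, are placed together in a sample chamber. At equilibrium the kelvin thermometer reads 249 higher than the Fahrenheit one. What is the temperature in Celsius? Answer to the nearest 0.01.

Let x be the Fahrenheit reading; then the kelvin reading is 5/9·x + 255.372.
(5/9·x + 255.372) - x = 249  ⇒  (-4/9)·x = -6.37222  ⇒  x = 14.3375°F.
In Celsius: (14.3375 - 32) × 5/9 = -9.81°C.

-9.81°C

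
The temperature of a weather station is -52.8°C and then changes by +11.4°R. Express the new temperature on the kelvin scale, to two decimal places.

The 11.4°R change is an interval, so only the factor 5/9 applies: +11.4 × 5/9 = +6.3333°C.
Final Celsius temperature: -52.8000 + 6.3333 = -46.4667°C.
In kelvin: -46.4667 + 273.15 = 226.68 K.

226.68 K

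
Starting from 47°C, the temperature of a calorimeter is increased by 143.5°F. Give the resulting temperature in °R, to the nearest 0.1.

The 143.5°F change is an interval, so only the factor 5/9 applies: +143.5 × 5/9 = +79.7222°C.
Final Celsius temperature: 47.0000 + 79.7222 = 126.7222°C.
In Rankine: 126.7222 × 1.8 + 491.67 = 719.8°R.

719.8°R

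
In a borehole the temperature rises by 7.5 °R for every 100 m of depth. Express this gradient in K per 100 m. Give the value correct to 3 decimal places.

The quantity depends on a temperature interval, so only the ratio of degree sizes applies; the offset between the scales is irrelevant.
A change of 1°R is a change of 5/9 K, so 7.5 × 5/9 = 4.167.

4.167 K/100 m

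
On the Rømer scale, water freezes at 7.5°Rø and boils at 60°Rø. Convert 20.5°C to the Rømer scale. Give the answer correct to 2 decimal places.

18.26°Rø

Linearly onto the Rømer scale: 7.5 + (20.5000 / 100) × (60 - 7.5) = 18.26°Rø.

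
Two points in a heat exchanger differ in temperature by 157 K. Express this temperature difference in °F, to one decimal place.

For a temperature interval the offset drops out; only the factor 1.8 applies.
157 × 1.8 = 282.6.

282.6°F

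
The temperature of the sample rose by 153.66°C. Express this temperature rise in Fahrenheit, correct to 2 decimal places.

276.59°F

For a temperature interval the offset drops out; only the factor 1.8 applies.
153.66 × 1.8 = 276.59.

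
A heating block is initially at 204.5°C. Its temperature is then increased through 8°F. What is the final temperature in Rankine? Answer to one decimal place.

The 8°F change is an interval, so only the factor 5/9 applies: +8 × 5/9 = +4.4444°C.
Final Celsius temperature: 204.5000 + 4.4444 = 208.9444°C.
In Rankine: 208.9444 × 1.8 + 491.67 = 867.8°R.

867.8°R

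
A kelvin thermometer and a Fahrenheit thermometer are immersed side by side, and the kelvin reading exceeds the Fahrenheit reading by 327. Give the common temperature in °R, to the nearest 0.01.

298.51°R

Let x be the kelvin reading; then the Fahrenheit reading is 1.8·x - 459.67.
(1.8·x - 459.67) - x = -327  ⇒  (0.8)·x = 132.67  ⇒  x = 165.8375 K.
In Celsius: 165.8375 - 273.15 = -107.3125°C.
In Rankine: -107.3125 × 1.8 + 491.67 = 298.51°R.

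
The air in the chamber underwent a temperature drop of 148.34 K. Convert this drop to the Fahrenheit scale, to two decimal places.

267.01°F

An interval of 1 K corresponds to 1.8°F.
148.34 × 1.8 = 267.01.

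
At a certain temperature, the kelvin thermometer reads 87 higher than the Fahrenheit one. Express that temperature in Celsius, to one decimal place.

Let x be the Fahrenheit reading; then the kelvin reading is 5/9·x + 255.372.
(5/9·x + 255.372) - x = 87  ⇒  (-4/9)·x = -168.372  ⇒  x = 378.8375°F.
In Celsius: (378.8375 - 32) × 5/9 = 192.7°C.

192.7°C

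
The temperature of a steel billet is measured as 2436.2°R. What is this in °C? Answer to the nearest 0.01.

1080.29°C

In Celsius: (2436.2 - 491.67) × 5/9 = 1080.2944°C.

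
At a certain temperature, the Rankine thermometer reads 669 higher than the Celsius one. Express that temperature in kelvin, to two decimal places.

494.81 K

Let x be the Celsius reading; then the Rankine reading is 1.8·x + 491.67.
(1.8·x + 491.67) - x = 669  ⇒  (0.8)·x = 177.33  ⇒  x = 221.6625°C.
In kelvin: 221.6625 + 273.15 = 494.81 K.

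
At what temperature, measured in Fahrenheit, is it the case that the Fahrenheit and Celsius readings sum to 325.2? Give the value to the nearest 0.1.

220.5°F

Let F be the Fahrenheit reading. The Celsius reading is C = 5/9·F - 17.7778.
Require F + C = 325.2: (14/9)·F - 17.7778 = 325.2.
F = (325.2 + 17.7778) / (14/9) = 220.5.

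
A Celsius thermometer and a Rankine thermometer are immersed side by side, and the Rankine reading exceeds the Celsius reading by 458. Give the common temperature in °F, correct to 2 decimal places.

-43.76°F

Let x be the Celsius reading; then the Rankine reading is 1.8·x + 491.67.
(1.8·x + 491.67) - x = 458  ⇒  (0.8)·x = -33.67  ⇒  x = -42.0875°C.
In Fahrenheit: -42.0875 × 1.8 + 32 = -43.76°F.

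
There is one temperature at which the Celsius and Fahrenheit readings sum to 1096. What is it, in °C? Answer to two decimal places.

380.00°C

Let C be the Celsius reading. The Fahrenheit reading is F = 1.8·C + 32.
Require C + F = 1096: (2.8)·C + 32 = 1096.
C = (1096 - 32) / (2.8) = 380.00.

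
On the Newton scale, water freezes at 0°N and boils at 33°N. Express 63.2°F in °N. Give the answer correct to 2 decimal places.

First in Celsius: (63.2 - 32) × 5/9 = 17.3333°C.
Linearly onto the Newton scale: 0 + (17.3333 / 100) × (33 - 0) = 5.72°N.

5.72°N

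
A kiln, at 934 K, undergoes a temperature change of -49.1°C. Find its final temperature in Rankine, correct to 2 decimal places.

1592.82°R

Initial temperature in Celsius: 934 - 273.15 = 660.8500°C.
Final Celsius temperature: 660.8500 - 49.1000 = 611.7500°C.
In Rankine: 611.7500 × 1.8 + 491.67 = 1592.82°R.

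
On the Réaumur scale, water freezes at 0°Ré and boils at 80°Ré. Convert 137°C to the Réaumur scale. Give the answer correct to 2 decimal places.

109.60°Ré

Linearly onto the Réaumur scale: 0 + (137.0000 / 100) × (80 - 0) = 109.60°Ré.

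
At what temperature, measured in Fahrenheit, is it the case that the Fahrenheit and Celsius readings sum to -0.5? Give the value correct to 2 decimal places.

Let F be the Fahrenheit reading. The Celsius reading is C = 5/9·F - 17.7778.
Require F + C = -0.5: (14/9)·F - 17.7778 = -0.5.
F = (-0.5 + 17.7778) / (14/9) = 11.11.

11.11°F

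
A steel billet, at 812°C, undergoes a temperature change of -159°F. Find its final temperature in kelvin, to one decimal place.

The 159°F change is an interval, so only the factor 5/9 applies: -159 × 5/9 = -88.3333°C.
Final Celsius temperature: 812.0000 - 88.3333 = 723.6667°C.
In kelvin: 723.6667 + 273.15 = 996.8 K.

996.8 K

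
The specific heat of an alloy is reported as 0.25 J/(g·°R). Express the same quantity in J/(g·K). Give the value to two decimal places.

The quantity depends on a temperature interval, so only the ratio of degree sizes applies; the offset between the scales is irrelevant.
A change of 1 K is a change of 1.8°R, so per K the value is 0.25 × 1.8 = 0.45.

0.45 J/(g·K)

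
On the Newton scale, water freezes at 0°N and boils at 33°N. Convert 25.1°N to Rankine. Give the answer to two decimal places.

Linear interpolation between the fixed points: C = (25.1 - 0) × 100 / (33 - 0) = 76.0606°C.
Then 76.0606 × 1.8 + 491.67 = 628.58°R.

628.58°R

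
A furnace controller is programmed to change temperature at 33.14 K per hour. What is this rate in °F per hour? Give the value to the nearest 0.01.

59.65 °F/hour

Since only a temperature interval is involved, the additive offset between the scales drops out.
A change of 1 K is a change of 1.8°F, so 33.14 × 1.8 = 59.65.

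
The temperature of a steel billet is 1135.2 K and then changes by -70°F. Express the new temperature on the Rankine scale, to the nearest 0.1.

Initial temperature in Celsius: 1135.2 - 273.15 = 862.0500°C.
The 70°F change is an interval, so only the factor 5/9 applies: -70 × 5/9 = -38.8889°C.
Final Celsius temperature: 862.0500 - 38.8889 = 823.1611°C.
In Rankine: 823.1611 × 1.8 + 491.67 = 1973.4°R.

1973.4°R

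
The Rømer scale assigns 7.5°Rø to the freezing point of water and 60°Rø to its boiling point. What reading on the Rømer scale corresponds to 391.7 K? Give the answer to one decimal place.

69.7°Rø

First in Celsius: 391.7 - 273.15 = 118.5500°C.
Linearly onto the Rømer scale: 7.5 + (118.5500 / 100) × (60 - 7.5) = 69.7°Rø.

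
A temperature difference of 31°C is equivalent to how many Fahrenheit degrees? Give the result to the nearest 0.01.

Only the scale ratio 1.8 matters for a change in temperature.
31 × 1.8 = 55.80.

55.80°F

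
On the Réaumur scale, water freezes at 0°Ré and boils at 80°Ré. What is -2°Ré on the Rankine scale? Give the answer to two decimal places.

Linear interpolation between the fixed points: C = (-2 - 0) × 100 / (80 - 0) = -2.5000°C.
Then -2.5000 × 1.8 + 491.67 = 487.17°R.

487.17°R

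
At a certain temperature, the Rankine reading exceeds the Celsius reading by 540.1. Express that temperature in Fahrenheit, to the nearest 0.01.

140.97°F

Let x be the Celsius reading; then the Rankine reading is 1.8·x + 491.67.
(1.8·x + 491.67) - x = 540.1  ⇒  (0.8)·x = 48.43  ⇒  x = 60.5375°C.
In Fahrenheit: 60.5375 × 1.8 + 32 = 140.97°F.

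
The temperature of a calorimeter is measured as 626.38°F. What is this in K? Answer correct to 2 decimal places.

In Celsius: (626.38 - 32) × 5/9 = 330.2111°C.
In kelvin: 330.2111 + 273.15 = 603.36 K.

603.36 K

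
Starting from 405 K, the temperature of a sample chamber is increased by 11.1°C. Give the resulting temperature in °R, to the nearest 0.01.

748.98°R

Initial temperature in Celsius: 405 - 273.15 = 131.8500°C.
Final Celsius temperature: 131.8500 + 11.1000 = 142.9500°C.
In Rankine: 142.9500 × 1.8 + 491.67 = 748.98°R.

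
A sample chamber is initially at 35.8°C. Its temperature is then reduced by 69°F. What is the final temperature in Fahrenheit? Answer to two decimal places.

The 69°F change is an interval, so only the factor 5/9 applies: -69 × 5/9 = -38.3333°C.
Final Celsius temperature: 35.8000 - 38.3333 = -2.5333°C.
In Fahrenheit: -2.5333 × 1.8 + 32 = 27.44°F.

27.44°F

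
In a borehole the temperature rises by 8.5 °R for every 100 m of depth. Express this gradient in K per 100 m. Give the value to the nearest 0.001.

Since only a temperature interval is involved, the additive offset between the scales drops out.
A change of 1°R is a change of 5/9 K, so 8.5 × 5/9 = 4.722.

4.722 K/100 m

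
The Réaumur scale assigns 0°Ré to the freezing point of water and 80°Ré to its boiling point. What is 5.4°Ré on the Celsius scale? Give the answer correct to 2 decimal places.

6.75°C

Linear interpolation between the fixed points: C = (5.4 - 0) × 100 / (80 - 0) = 6.7500°C.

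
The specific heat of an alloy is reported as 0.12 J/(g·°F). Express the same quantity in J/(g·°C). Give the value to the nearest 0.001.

Since only a temperature interval is involved, the additive offset between the scales drops out.
A change of 1°C is a change of 1.8°F, so per °C the value is 0.12 × 1.8 = 0.216.

0.216 J/(g·°C)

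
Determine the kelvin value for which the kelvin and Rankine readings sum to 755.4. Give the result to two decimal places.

269.79 K

Let K be the kelvin reading. The Rankine reading is R = 1.8·K.
Require K + R = 755.4: (2.8)·K = 755.4.
K = (755.4) / (2.8) = 269.79.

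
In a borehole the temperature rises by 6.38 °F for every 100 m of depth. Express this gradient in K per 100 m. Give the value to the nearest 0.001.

Since only a temperature interval is involved, the additive offset between the scales drops out.
A change of 1°F is a change of 5/9 K, so 6.38 × 5/9 = 3.544.

3.544 K/100 m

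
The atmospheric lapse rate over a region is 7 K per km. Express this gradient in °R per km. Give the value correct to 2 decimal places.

The quantity depends on a temperature interval, so only the ratio of degree sizes applies; the offset between the scales is irrelevant.
A change of 1 K is a change of 1.8°R, so 7 × 1.8 = 12.60.

12.60 °R/km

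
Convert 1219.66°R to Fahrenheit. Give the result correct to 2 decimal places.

759.99°F

In Celsius: (1219.66 - 491.67) × 5/9 = 404.4389°C.
In Fahrenheit: 404.4389 × 1.8 + 32 = 759.99°F.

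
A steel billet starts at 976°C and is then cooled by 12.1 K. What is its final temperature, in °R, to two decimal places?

2226.69°R

The 12.1 K change is an interval; Kelvin and Celsius degrees are the same size, so ΔC = -12.1°C.
Final Celsius temperature: 976.0000 - 12.1000 = 963.9000°C.
In Rankine: 963.9000 × 1.8 + 491.67 = 2226.69°R.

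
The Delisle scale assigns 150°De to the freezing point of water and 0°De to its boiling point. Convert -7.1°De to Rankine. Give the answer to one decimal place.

Linear interpolation between the fixed points: C = (-7.1 - 150) × 100 / (0 - 150) = 104.7333°C.
Then 104.7333 × 1.8 + 491.67 = 680.2°R.

680.2°R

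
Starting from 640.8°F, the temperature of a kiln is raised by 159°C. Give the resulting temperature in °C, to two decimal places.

497.22°C

Initial temperature in Celsius: (640.8 - 32) × 5/9 = 338.2222°C.
Final Celsius temperature: 338.2222 + 159.0000 = 497.2222°C.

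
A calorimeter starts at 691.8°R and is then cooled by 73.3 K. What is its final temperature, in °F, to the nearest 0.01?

100.19°F

Initial temperature in Celsius: (691.8 - 491.67) × 5/9 = 111.1833°C.
The 73.3 K change is an interval; Kelvin and Celsius degrees are the same size, so ΔC = -73.3°C.
Final Celsius temperature: 111.1833 - 73.3000 = 37.8833°C.
In Fahrenheit: 37.8833 × 1.8 + 32 = 100.19°F.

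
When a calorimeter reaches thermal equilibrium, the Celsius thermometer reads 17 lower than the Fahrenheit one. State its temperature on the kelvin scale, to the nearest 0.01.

Let x be the Fahrenheit reading; then the Celsius reading is 5/9·x - 17.7778.
(5/9·x - 17.7778) - x = -17  ⇒  (-4/9)·x = 7/9  ⇒  x = -1.7500°F.
In Celsius: (-1.75 - 32) × 5/9 = -18.7500°C.
In kelvin: -18.7500 + 273.15 = 254.40 K.

254.40 K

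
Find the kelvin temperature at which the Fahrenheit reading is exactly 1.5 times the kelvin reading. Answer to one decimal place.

1532.2 K

Let K be the kelvin reading. The Fahrenheit reading is F = 1.8·K - 459.67.
Require F = 1.5·K: 1.8·K - 459.67 = 1.5·K.
(0.3)·K = 459.67  ⇒  K = 1532.2.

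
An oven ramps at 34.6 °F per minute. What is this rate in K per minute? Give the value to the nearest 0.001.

19.222 K/minute

Since only a temperature interval is involved, the additive offset between the scales drops out.
A change of 1°F is a change of 5/9 K, so 34.6 × 5/9 = 19.222.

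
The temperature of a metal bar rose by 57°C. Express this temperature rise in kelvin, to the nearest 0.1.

57.0 K

Celsius and kelvin degrees are the same size, so the interval is unchanged: 57.0.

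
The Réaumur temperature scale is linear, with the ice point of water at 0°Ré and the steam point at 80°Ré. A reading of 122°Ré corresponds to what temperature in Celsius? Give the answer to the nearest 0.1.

152.5°C

Linear interpolation between the fixed points: C = (122 - 0) × 100 / (80 - 0) = 152.5000°C.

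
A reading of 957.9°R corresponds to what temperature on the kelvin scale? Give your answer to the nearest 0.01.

In Celsius: (957.9 - 491.67) × 5/9 = 259.0167°C.
In kelvin: 259.0167 + 273.15 = 532.17 K.

532.17 K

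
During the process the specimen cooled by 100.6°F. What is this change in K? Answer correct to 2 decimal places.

For a temperature interval the offset drops out; only the factor 5/9 applies.
100.6 × 5/9 = 55.89.

55.89 K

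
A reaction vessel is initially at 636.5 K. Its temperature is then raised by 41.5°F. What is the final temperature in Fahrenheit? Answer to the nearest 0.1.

727.5°F

Initial temperature in Celsius: 636.5 - 273.15 = 363.3500°C.
The 41.5°F change is an interval, so only the factor 5/9 applies: +41.5 × 5/9 = +23.0556°C.
Final Celsius temperature: 363.3500 + 23.0556 = 386.4056°C.
In Fahrenheit: 386.4056 × 1.8 + 32 = 727.5°F.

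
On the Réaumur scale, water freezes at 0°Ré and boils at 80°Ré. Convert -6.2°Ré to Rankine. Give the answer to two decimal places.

477.72°R

Linear interpolation between the fixed points: C = (-6.2 - 0) × 100 / (80 - 0) = -7.7500°C.
Then -7.7500 × 1.8 + 491.67 = 477.72°R.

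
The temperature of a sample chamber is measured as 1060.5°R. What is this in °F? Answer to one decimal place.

600.8°F

In Celsius: (1060.5 - 491.67) × 5/9 = 316.0167°C.
In Fahrenheit: 316.0167 × 1.8 + 32 = 600.8°F.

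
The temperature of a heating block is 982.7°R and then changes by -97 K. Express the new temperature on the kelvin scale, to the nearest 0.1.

Initial temperature in Celsius: (982.7 - 491.67) × 5/9 = 272.7944°C.
The 97 K change is an interval; Kelvin and Celsius degrees are the same size, so ΔC = -97°C.
Final Celsius temperature: 272.7944 - 97.0000 = 175.7944°C.
In kelvin: 175.7944 + 273.15 = 448.9 K.

448.9 K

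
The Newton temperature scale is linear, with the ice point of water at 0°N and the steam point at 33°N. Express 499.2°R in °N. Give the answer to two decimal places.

First in Celsius: (499.2 - 491.67) × 5/9 = 4.1833°C.
Linearly onto the Newton scale: 0 + (4.1833 / 100) × (33 - 0) = 1.38°N.

1.38°N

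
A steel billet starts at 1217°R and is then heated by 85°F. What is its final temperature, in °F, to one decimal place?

842.3°F

Initial temperature in Celsius: (1217 - 491.67) × 5/9 = 402.9611°C.
The 85°F change is an interval, so only the factor 5/9 applies: +85 × 5/9 = +47.2222°C.
Final Celsius temperature: 402.9611 + 47.2222 = 450.1833°C.
In Fahrenheit: 450.1833 × 1.8 + 32 = 842.3°F.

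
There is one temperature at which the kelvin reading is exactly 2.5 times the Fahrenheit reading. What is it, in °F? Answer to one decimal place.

Let F be the Fahrenheit reading. The kelvin reading is K = 5/9·F + 255.372.
Require K = 2.5·F: 5/9·F + 255.372 = 2.5·F.
(-35/18)·F = -255.372  ⇒  F = 131.3.

131.3°F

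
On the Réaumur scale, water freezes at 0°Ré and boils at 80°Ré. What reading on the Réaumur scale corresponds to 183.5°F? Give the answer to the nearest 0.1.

67.3°Ré

First in Celsius: (183.5 - 32) × 5/9 = 84.1667°C.
Linearly onto the Réaumur scale: 0 + (84.1667 / 100) × (80 - 0) = 67.3°Ré.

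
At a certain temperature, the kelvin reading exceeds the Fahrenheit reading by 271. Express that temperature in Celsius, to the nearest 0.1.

-37.3°C

Let x be the kelvin reading; then the Fahrenheit reading is 1.8·x - 459.67.
(1.8·x - 459.67) - x = -271  ⇒  (0.8)·x = 188.67  ⇒  x = 235.8375 K.
In Celsius: 235.8375 - 273.15 = -37.3°C.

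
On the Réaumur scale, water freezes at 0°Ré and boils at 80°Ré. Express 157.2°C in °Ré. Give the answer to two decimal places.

125.76°Ré

Linearly onto the Réaumur scale: 0 + (157.2000 / 100) × (80 - 0) = 125.76°Ré.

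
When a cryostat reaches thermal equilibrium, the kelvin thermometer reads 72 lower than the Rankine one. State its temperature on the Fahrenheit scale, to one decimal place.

Let x be the Rankine reading; then the kelvin reading is 5/9·x.
(5/9·x) - x = -72  ⇒  (-4/9)·x = -72  ⇒  x = 162.0000°R.
In Celsius: (162 - 491.67) × 5/9 = -183.1500°C.
In Fahrenheit: -183.1500 × 1.8 + 32 = -297.7°F.

-297.7°F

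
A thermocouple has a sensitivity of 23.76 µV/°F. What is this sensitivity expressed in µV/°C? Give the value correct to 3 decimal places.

Since only a temperature interval is involved, the additive offset between the scales drops out.
A change of 1°C is a change of 1.8°F, so per °C the value is 23.76 × 1.8 = 42.768.

42.768 µV/°C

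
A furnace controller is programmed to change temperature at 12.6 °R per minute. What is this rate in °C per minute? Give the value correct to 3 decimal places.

7.000 °C/minute

Since only a temperature interval is involved, the additive offset between the scales drops out.
A change of 1°R is a change of 5/9°C, so 12.6 × 5/9 = 7.000.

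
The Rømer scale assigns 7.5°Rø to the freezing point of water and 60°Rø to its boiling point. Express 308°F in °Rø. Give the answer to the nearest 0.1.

88.0°Rø

First in Celsius: (308 - 32) × 5/9 = 153.3333°C.
Linearly onto the Rømer scale: 7.5 + (153.3333 / 100) × (60 - 7.5) = 88.0°Rø.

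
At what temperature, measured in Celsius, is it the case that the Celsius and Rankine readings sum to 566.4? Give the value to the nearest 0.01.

26.69°C

Let C be the Celsius reading. The Rankine reading is R = 1.8·C + 491.67.
Require C + R = 566.4: (2.8)·C + 491.67 = 566.4.
C = (566.4 - 491.67) / (2.8) = 26.69.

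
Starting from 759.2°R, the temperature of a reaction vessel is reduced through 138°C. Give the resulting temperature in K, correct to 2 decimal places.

Initial temperature in Celsius: (759.2 - 491.67) × 5/9 = 148.6278°C.
Final Celsius temperature: 148.6278 - 138.0000 = 10.6278°C.
In kelvin: 10.6278 + 273.15 = 283.78 K.

283.78 K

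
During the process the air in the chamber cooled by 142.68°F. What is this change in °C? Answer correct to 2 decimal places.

79.27°C

An interval of 1°F corresponds to 5/9°C.
142.68 × 5/9 = 79.27.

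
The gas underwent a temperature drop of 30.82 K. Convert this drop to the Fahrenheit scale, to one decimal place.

55.5°F

Only the scale ratio 1.8 matters for a change in temperature.
30.82 × 1.8 = 55.5.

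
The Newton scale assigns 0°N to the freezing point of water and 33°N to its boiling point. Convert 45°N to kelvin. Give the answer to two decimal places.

409.51 K

Linear interpolation between the fixed points: C = (45 - 0) × 100 / (33 - 0) = 136.3636°C.
Then 136.3636 + 273.15 = 409.51 K.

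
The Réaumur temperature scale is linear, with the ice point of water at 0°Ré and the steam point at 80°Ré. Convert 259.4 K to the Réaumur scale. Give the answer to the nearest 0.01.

-11.00°Ré

First in Celsius: 259.4 - 273.15 = -13.7500°C.
Linearly onto the Réaumur scale: 0 + (-13.7500 / 100) × (80 - 0) = -11.00°Ré.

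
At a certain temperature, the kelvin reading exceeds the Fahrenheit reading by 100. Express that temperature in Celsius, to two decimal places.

176.44°C

Let x be the Fahrenheit reading; then the kelvin reading is 5/9·x + 255.372.
(5/9·x + 255.372) - x = 100  ⇒  (-4/9)·x = -155.372  ⇒  x = 349.5875°F.
In Celsius: (349.5875 - 32) × 5/9 = 176.44°C.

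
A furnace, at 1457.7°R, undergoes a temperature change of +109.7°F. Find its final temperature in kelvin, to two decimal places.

870.78 K

Initial temperature in Celsius: (1457.7 - 491.67) × 5/9 = 536.6833°C.
The 109.7°F change is an interval, so only the factor 5/9 applies: +109.7 × 5/9 = +60.9444°C.
Final Celsius temperature: 536.6833 + 60.9444 = 597.6278°C.
In kelvin: 597.6278 + 273.15 = 870.78 K.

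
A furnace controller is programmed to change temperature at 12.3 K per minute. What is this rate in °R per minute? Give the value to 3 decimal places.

22.140 °R/minute

Since only a temperature interval is involved, the additive offset between the scales drops out.
A change of 1 K is a change of 1.8°R, so 12.3 × 1.8 = 22.140.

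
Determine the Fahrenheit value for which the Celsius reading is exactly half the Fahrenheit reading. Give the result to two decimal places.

320.00°F

Let F be the Fahrenheit reading. The Celsius reading is C = 5/9·F - 17.7778.
Require C = 0.5·F: 5/9·F - 17.7778 = 0.5·F.
(1/18)·F = 17.7778  ⇒  F = 320.00.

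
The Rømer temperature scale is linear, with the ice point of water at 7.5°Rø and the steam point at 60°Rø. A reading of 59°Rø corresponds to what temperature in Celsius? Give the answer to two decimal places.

Linear interpolation between the fixed points: C = (59 - 7.5) × 100 / (60 - 7.5) = 98.0952°C.

98.10°C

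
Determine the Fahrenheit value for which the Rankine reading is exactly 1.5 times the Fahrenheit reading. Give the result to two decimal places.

919.34°F

Let F be the Fahrenheit reading. The Rankine reading is R = 1·F + 459.67.
Require R = 1.5·F: 1·F + 459.67 = 1.5·F.
(-0.5)·F = -459.67  ⇒  F = 919.34.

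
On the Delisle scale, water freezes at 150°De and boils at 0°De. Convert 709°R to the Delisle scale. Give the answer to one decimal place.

-31.1°De

First in Celsius: (709 - 491.67) × 5/9 = 120.7389°C.
Linearly onto the Delisle scale: 150 + (120.7389 / 100) × (0 - 150) = -31.1°De.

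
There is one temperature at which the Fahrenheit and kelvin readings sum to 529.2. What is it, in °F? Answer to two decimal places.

Let F be the Fahrenheit reading. The kelvin reading is K = 5/9·F + 255.372.
Require F + K = 529.2: (14/9)·F + 255.372 = 529.2.
F = (529.2 - 255.372) / (14/9) = 176.03.

176.03°F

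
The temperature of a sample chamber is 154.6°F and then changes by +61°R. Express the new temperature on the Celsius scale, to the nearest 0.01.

102.00°C

Initial temperature in Celsius: (154.6 - 32) × 5/9 = 68.1111°C.
The 61°R change is an interval, so only the factor 5/9 applies: +61 × 5/9 = +33.8889°C.
Final Celsius temperature: 68.1111 + 33.8889 = 102.0000°C.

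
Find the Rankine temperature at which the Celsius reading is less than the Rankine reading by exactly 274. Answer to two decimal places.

1.91°R

Let R be the Rankine reading. The Celsius reading is C = 5/9·R - 273.15.
Require C - R = -274: (-4/9)·R - 273.15 = -274.
R = (-274 + 273.15) / (-4/9) = 1.91.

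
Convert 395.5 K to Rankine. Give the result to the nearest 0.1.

In Celsius: 395.5 - 273.15 = 122.3500°C.
In Rankine: 122.3500 × 1.8 + 491.67 = 711.9°R.

711.9°R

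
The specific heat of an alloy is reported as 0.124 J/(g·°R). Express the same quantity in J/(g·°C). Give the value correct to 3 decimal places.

Since only a temperature interval is involved, the additive offset between the scales drops out.
A change of 1°C is a change of 1.8°R, so per °C the value is 0.124 × 1.8 = 0.223.

0.223 J/(g·°C)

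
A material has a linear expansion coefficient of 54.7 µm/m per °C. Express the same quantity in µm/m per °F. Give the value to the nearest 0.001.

The quantity depends on a temperature interval, so only the ratio of degree sizes applies; the offset between the scales is irrelevant.
A change of 1°F is a change of 5/9°C, so per °F the value is 54.7 × 5/9 = 30.389.

30.389 µm/m per °F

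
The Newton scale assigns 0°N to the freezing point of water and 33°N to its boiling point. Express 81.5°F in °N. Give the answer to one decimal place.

9.1°N

First in Celsius: (81.5 - 32) × 5/9 = 27.5000°C.
Linearly onto the Newton scale: 0 + (27.5000 / 100) × (33 - 0) = 9.1°N.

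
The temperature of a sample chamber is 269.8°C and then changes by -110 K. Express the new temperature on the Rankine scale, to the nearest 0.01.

779.31°R

The 110 K change is an interval; Kelvin and Celsius degrees are the same size, so ΔC = -110°C.
Final Celsius temperature: 269.8000 - 110.0000 = 159.8000°C.
In Rankine: 159.8000 × 1.8 + 491.67 = 779.31°R.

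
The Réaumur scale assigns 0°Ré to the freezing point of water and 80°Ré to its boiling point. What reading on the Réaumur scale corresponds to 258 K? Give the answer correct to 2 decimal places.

-12.12°Ré

First in Celsius: 258 - 273.15 = -15.1500°C.
Linearly onto the Réaumur scale: 0 + (-15.1500 / 100) × (80 - 0) = -12.12°Ré.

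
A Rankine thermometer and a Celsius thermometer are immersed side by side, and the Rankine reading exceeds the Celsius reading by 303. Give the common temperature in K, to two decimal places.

Let x be the Rankine reading; then the Celsius reading is 5/9·x - 273.15.
(5/9·x - 273.15) - x = -303  ⇒  (-4/9)·x = -29.85  ⇒  x = 67.1625°R.
In Celsius: (67.1625 - 491.67) × 5/9 = -235.8375°C.
In kelvin: -235.8375 + 273.15 = 37.31 K.

37.31 K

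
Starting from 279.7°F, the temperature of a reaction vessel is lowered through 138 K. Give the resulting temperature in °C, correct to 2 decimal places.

Initial temperature in Celsius: (279.7 - 32) × 5/9 = 137.6111°C.
The 138 K change is an interval; Kelvin and Celsius degrees are the same size, so ΔC = -138°C.
Final Celsius temperature: 137.6111 - 138.0000 = -0.3889°C.

-0.39°C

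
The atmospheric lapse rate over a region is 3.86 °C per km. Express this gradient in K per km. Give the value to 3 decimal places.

3.860 K/km

Since only a temperature interval is involved, the additive offset between the scales drops out.
A change of 1°C is a change of 1 K, so 3.86 × 1 = 3.860.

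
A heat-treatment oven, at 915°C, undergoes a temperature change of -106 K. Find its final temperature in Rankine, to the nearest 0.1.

1947.9°R

The 106 K change is an interval; Kelvin and Celsius degrees are the same size, so ΔC = -106°C.
Final Celsius temperature: 915.0000 - 106.0000 = 809.0000°C.
In Rankine: 809.0000 × 1.8 + 491.67 = 1947.9°R.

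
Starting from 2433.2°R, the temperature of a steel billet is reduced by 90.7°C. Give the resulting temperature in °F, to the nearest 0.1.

Initial temperature in Celsius: (2433.2 - 491.67) × 5/9 = 1078.6278°C.
Final Celsius temperature: 1078.6278 - 90.7000 = 987.9278°C.
In Fahrenheit: 987.9278 × 1.8 + 32 = 1810.3°F.

1810.3°F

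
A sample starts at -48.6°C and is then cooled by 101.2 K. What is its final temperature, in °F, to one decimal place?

-237.6°F

The 101.2 K change is an interval; Kelvin and Celsius degrees are the same size, so ΔC = -101.2°C.
Final Celsius temperature: -48.6000 - 101.2000 = -149.8000°C.
In Fahrenheit: -149.8000 × 1.8 + 32 = -237.6°F.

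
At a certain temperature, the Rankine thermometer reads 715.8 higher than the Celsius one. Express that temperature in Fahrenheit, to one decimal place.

Let x be the Celsius reading; then the Rankine reading is 1.8·x + 491.67.
(1.8·x + 491.67) - x = 715.8  ⇒  (0.8)·x = 224.13  ⇒  x = 280.1625°C.
In Fahrenheit: 280.1625 × 1.8 + 32 = 536.3°F.

536.3°F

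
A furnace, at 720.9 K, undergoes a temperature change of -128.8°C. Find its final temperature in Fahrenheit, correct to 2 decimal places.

Initial temperature in Celsius: 720.9 - 273.15 = 447.7500°C.
Final Celsius temperature: 447.7500 - 128.8000 = 318.9500°C.
In Fahrenheit: 318.9500 × 1.8 + 32 = 606.11°F.

606.11°F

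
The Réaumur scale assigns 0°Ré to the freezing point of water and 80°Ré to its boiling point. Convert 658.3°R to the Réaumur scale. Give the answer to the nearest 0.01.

First in Celsius: (658.3 - 491.67) × 5/9 = 92.5722°C.
Linearly onto the Réaumur scale: 0 + (92.5722 / 100) × (80 - 0) = 74.06°Ré.

74.06°Ré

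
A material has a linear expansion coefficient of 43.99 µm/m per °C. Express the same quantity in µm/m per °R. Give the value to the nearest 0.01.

Since only a temperature interval is involved, the additive offset between the scales drops out.
A change of 1°R is a change of 5/9°C, so per °R the value is 43.99 × 5/9 = 24.44.

24.44 µm/m per °R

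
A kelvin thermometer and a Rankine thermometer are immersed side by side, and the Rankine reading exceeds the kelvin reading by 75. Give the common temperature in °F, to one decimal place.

Let x be the kelvin reading; then the Rankine reading is 1.8·x.
(1.8·x) - x = 75  ⇒  (0.8)·x = 75  ⇒  x = 93.7500 K.
In Celsius: 93.75 - 273.15 = -179.4000°C.
In Fahrenheit: -179.4000 × 1.8 + 32 = -290.9°F.

-290.9°F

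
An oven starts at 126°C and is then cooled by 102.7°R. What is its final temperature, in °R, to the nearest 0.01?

615.77°R

The 102.7°R change is an interval, so only the factor 5/9 applies: -102.7 × 5/9 = -57.0556°C.
Final Celsius temperature: 126.0000 - 57.0556 = 68.9444°C.
In Rankine: 68.9444 × 1.8 + 491.67 = 615.77°R.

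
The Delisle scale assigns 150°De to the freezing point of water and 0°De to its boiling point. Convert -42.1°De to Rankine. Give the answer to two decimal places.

Linear interpolation between the fixed points: C = (-42.1 - 150) × 100 / (0 - 150) = 128.0667°C.
Then 128.0667 × 1.8 + 491.67 = 722.19°R.

722.19°R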